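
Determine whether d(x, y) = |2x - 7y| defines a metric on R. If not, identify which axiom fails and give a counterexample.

No. d fails symmetry: d(1, 2) = |2·1 - 7·2| = |-12| = 12, but d(2, 1) = |2·2 - 7·1| = |-3| = 3. Since 12 ≠ 3, d(x,y) ≠ d(y,x) in general.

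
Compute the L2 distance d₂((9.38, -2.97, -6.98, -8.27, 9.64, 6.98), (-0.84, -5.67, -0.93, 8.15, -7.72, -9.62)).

√(Σ(x_i - y_i)²) = √((9.38 - (-0.84))² + (-2.97 - (-5.67))² + (-6.98 - (-0.93))² + (-8.27 - 8.15)² + (9.64 - (-7.72))² + (6.98 - (-9.62))²)
= √(10.22² + 2.7² + (-6.05)² + (-16.42)² + 17.36² + 16.6²) = √(104.4484 + 7.29 + 36.6025 + 269.6164 + 301.3696 + 275.56) = √994.8869 ≈ 31.5418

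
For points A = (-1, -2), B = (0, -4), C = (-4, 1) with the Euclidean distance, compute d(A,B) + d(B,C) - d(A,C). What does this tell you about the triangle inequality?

d(A,B) = √(1² + 2²) = √5 ≈ 2.2361, d(B,C) = √(4² + 5²) = √41 ≈ 6.4031, d(A,C) = √(3² + 3²) = √18 ≈ 4.2426.
d(A,B) + d(B,C) - d(A,C) = 2.2361 + 6.4031 - 4.2426 = 8.6392 - 4.2426 = 4.3966 (to 4 decimal places). This is ≥ 0, so the triangle inequality holds for these points.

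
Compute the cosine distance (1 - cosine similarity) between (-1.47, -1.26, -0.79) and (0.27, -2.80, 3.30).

With u = (-1.47, -1.26, -0.79), v = (0.27, -2.80, 3.30):
u·v = (-1.47)·0.27 + (-1.26)·(-2.8) + (-0.79)·3.3 = (-0.3969) + 3.528 + (-2.607) = 0.5241.
|u| = √((-1.47)² + (-1.26)² + (-0.79)²) = √(2.1609 + 1.5876 + 0.6241) = √4.3726, |v| = √(0.27² + (-2.8)² + 3.3²) = √(0.0729 + 7.84 + 10.89) = √18.8029.
cos θ = (u·v)/(|u||v|) = 0.5241/(√4.3726·√18.8029) ≈ 0.0578
Cosine distance = 1 - cos θ ≈ 1 - 0.0578 = 0.9422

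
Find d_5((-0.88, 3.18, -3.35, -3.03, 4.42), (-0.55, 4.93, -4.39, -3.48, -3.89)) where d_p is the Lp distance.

(Σ|x_i - y_i|^5)^(1/5) = (|-0.88 - (-0.55)|^5 + |3.18 - 4.93|^5 + |-3.35 - (-4.39)|^5 + |-3.03 - (-3.48)|^5 + |4.42 - (-3.89)|^5)^(1/5)
= (0.33^5 + 1.75^5 + 1.04^5 + 0.45^5 + 8.31^5)^(1/5) ≈ (0.0039 + 16.4131 + 1.2167 + 0.0185 + 39628.2705)^(1/5) = (39645.9227)^(1/5) ≈ 8.3107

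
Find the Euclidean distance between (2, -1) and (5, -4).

√(Σ(x_i - y_i)²) = √((2 - 5)² + (-1 - (-4))²)
= √((-3)² + 3²) = √(9 + 9) = √18 ≈ 4.2426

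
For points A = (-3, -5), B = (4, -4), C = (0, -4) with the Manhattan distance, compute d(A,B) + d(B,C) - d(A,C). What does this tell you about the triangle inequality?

d(A,B) = 7 + 1 = 8, d(B,C) = 4 + 0 = 4, d(A,C) = 3 + 1 = 4.
d(A,B) + d(B,C) - d(A,C) = 8 + 4 - 4 = 12 - 4 = 8. This is ≥ 0, so the triangle inequality holds for these points.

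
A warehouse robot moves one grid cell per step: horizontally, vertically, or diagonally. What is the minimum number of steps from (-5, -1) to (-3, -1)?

max(|x_i - y_i|) = max(|-5 - (-3)|, |-1 - (-1)|) = max(2, 0) = 2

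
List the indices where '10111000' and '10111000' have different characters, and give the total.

Differing positions: none. Hamming distance = 0.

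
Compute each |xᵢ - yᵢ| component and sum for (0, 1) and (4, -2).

Σ|x_i - y_i| = |0 - 4| + |1 - (-2)| = 4 + 3 = 7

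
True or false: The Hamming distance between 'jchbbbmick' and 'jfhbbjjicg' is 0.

Differing positions: 2, 6, 7, 10. Hamming distance = 4, so the claim that d_H = 0 is false.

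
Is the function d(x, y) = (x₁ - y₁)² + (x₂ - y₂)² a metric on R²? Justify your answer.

No. The squared Euclidean distance fails the triangle inequality. Counterexample: x = (0, 0), y = (1, 3), z = (2, 6). d(x,z) = 2² + 6² = 40, but d(x,y) + d(y,z) = (1² + 3²) + (1² + 3²) = 10 + 10 = 20. Since 40 > 20, the triangle inequality is violated. (Note: √d, the ordinary Euclidean distance, IS a metric.)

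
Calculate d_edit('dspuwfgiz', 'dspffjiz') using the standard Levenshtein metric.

Let D[i][j] be the edit distance between the first i characters of 'dspuwfgiz' and the first j characters of 'dspffjiz', with D[i][0] = i, D[0][j] = j, and D[i][j] = D[i-1][j-1] if the characters match, else 1 + min(D[i-1][j], D[i][j-1], D[i-1][j-1]). Filling the table (rows: prefixes of 'dspuwfgiz', columns: prefixes of 'dspffjiz'):
     ε  d  s  p  f  f  j  i  z
  ε  0  1  2  3  4  5  6  7  8
  d  1  0  1  2  3  4  5  6  7
  s  2  1  0  1  2  3  4  5  6
  p  3  2  1  0  1  2  3  4  5
  u  4  3  2  1  1  2  3  4  5
  w  5  4  3  2  2  2  3  4  5
  f  6  5  4  3  2  2  3  4  5
  g  7  6  5  4  3  3  3  4  5
  i  8  7  6  5  4  4  4  3  4
  z  9  8  7  6  5  5  5  4  3
The bottom-right entry gives D[9][8] = 3, so no sequence of fewer than 3 edits works. Backtracking through the table gives one optimal edit sequence (3 edits):
  dspuwfgiz → dspwfgiz (del u @4)
  dspwfgiz → dspffgiz (sub w→f @4)
  dspffgiz → dspffjiz (sub g→j @6)
Edit distance = 3.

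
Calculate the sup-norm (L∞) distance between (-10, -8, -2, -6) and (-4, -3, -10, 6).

max(|x_i - y_i|) = max(|-10 - (-4)|, |-8 - (-3)|, |-2 - (-10)|, |-6 - 6|) = max(6, 5, 8, 12) = 12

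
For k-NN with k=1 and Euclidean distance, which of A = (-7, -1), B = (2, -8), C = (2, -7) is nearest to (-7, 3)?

Distances: d(A) = 4, d(B) ≈ 14.2127, d(C) ≈ 13.4536. Nearest: A = (-7, -1) with distance 4.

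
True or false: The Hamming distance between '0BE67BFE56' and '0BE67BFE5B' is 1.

Differing positions: 10. Hamming distance = 1, so the claim is true.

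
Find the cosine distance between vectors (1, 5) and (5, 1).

With u = (1, 5), v = (5, 1):
u·v = 1·5 + 5·1 = 5 + 5 = 10.
|u| = √(1² + 5²) = √26, |v| = √(5² + 1²) = √26, so |u||v| = √(26·26) = √676 = 26.
cos θ = (u·v)/(|u||v|) = 10/26 ≈ 0.3846
Cosine distance = 1 - cos θ ≈ 1 - 0.3846 = 0.6154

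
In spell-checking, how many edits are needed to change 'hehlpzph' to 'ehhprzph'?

Let D[i][j] be the edit distance between the first i characters of 'hehlpzph' and the first j characters of 'ehhprzph', with D[i][0] = i, D[0][j] = j, and D[i][j] = D[i-1][j-1] if the characters match, else 1 + min(D[i-1][j], D[i][j-1], D[i-1][j-1]). Filling the table (rows: prefixes of 'hehlpzph', columns: prefixes of 'ehhprzph'):
     ε  e  h  h  p  r  z  p  h
  ε  0  1  2  3  4  5  6  7  8
  h  1  1  1  2  3  4  5  6  7
  e  2  1  2  2  3  4  5  6  7
  h  3  2  1  2  3  4  5  6  6
  l  4  3  2  2  3  4  5  6  7
  p  5  4  3  3  2  3  4  5  6
  z  6  5  4  4  3  3  3  4  5
  p  7  6  5  5  4  4  4  3  4
  h  8  7  6  5  5  5  5  4  3
The bottom-right entry gives D[8][8] = 3, so no sequence of fewer than 3 edits works. Backtracking through the table gives one optimal edit sequence (3 edits):
  hehlpzph → ehlpzph (del h @1)
  ehlpzph → ehhpzph (sub l→h @3)
  ehhpzph → ehhprzph (ins r @5)
Edit distance = 3.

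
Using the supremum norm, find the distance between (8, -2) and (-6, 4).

max(|x_i - y_i|) = max(|8 - (-6)|, |-2 - 4|) = max(14, 6) = 14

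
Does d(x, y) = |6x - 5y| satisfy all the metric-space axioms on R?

No. d fails symmetry: d(9, 7) = |6·9 - 5·7| = |19| = 19, but d(7, 9) = |6·7 - 5·9| = |-3| = 3. Since 19 ≠ 3, d(x,y) ≠ d(y,x) in general.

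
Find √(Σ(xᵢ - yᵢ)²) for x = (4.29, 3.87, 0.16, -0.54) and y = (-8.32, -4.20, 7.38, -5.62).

√(Σ(x_i - y_i)²) = √((4.29 - (-8.32))² + (3.87 - (-4.2))² + (0.16 - 7.38)² + (-0.54 - (-5.62))²)
= √(12.61² + 8.07² + (-7.22)² + 5.08²) = √(159.0121 + 65.1249 + 52.1284 + 25.8064) = √302.0718 ≈ 17.3802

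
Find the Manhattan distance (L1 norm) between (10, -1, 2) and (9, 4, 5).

Σ|x_i - y_i| = |10 - 9| + |-1 - 4| + |2 - 5| = 1 + 5 + 3 = 9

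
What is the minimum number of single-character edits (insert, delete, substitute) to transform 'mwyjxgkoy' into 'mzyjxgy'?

Let D[i][j] be the edit distance between the first i characters of 'mwyjxgkoy' and the first j characters of 'mzyjxgy', with D[i][0] = i, D[0][j] = j, and D[i][j] = D[i-1][j-1] if the characters match, else 1 + min(D[i-1][j], D[i][j-1], D[i-1][j-1]). Filling the table (rows: prefixes of 'mwyjxgkoy', columns: prefixes of 'mzyjxgy'):
     ε  m  z  y  j  x  g  y
  ε  0  1  2  3  4  5  6  7
  m  1  0  1  2  3  4  5  6
  w  2  1  1  2  3  4  5  6
  y  3  2  2  1  2  3  4  5
  j  4  3  3  2  1  2  3  4
  x  5  4  4  3  2  1  2  3
  g  6  5  5  4  3  2  1  2
  k  7  6  6  5  4  3  2  2
  o  8  7  7  6  5  4  3  3
  y  9  8  8  7  6  5  4  3
The bottom-right entry gives D[9][7] = 3, so no sequence of fewer than 3 edits works. Backtracking through the table gives one optimal edit sequence (3 edits):
  mwyjxgkoy → mzyjxgkoy (sub w→z @2)
  mzyjxgkoy → mzyjxgoy (del k @7)
  mzyjxgoy → mzyjxgy (del o @7)
Edit distance = 3.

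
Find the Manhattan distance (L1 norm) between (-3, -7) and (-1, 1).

Σ|x_i - y_i| = |-3 - (-1)| + |-7 - 1| = 2 + 8 = 10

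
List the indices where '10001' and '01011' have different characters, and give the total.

Differing positions: 1, 2, 4. Hamming distance = 3.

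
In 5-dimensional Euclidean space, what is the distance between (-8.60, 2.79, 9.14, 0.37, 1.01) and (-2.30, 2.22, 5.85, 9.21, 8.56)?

√(Σ(x_i - y_i)²) = √((-8.6 - (-2.3))² + (2.79 - 2.22)² + (9.14 - 5.85)² + (0.37 - 9.21)² + (1.01 - 8.56)²)
= √((-6.3)² + 0.57² + 3.29² + (-8.84)² + (-7.55)²) = √(39.69 + 0.3249 + 10.8241 + 78.1456 + 57.0025) = √185.9871 ≈ 13.6377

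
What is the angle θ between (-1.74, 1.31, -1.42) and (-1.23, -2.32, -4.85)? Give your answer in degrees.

With u = (-1.74, 1.31, -1.42), v = (-1.23, -2.32, -4.85):
u·v = (-1.74)·(-1.23) + 1.31·(-2.32) + (-1.42)·(-4.85) = 2.1402 + (-3.0392) + 6.887 = 5.988.
|u| = √((-1.74)² + 1.31² + (-1.42)²) = √(3.0276 + 1.7161 + 2.0164) = √6.7601, |v| = √((-1.23)² + (-2.32)² + (-4.85)²) = √(1.5129 + 5.3824 + 23.5225) = √30.4178.
cos θ = (u·v)/(|u||v|) = 5.988/(√6.7601·√30.4178) ≈ 0.417582
θ = arccos(0.417582) ≈ 65.32°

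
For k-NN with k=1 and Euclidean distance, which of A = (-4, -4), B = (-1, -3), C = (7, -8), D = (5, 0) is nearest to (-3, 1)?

Distances: d(A) ≈ 5.099, d(B) ≈ 4.4721, d(C) ≈ 13.4536, d(D) ≈ 8.0623. Nearest: B = (-1, -3) with distance 4.4721.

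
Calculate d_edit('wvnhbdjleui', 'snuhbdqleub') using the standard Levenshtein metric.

Let D[i][j] be the edit distance between the first i characters of 'wvnhbdjleui' and the first j characters of 'snuhbdqleub', with D[i][0] = i, D[0][j] = j, and D[i][j] = D[i-1][j-1] if the characters match, else 1 + min(D[i-1][j], D[i][j-1], D[i-1][j-1]). Filling the table (rows: prefixes of 'wvnhbdjleui', columns: prefixes of 'snuhbdqleub'):
     ε  s  n  u  h  b  d  q  l  e  u  b
  ε  0  1  2  3  4  5  6  7  8  9 10 11
  w  1  1  2  3  4  5  6  7  8  9 10 11
  v  2  2  2  3  4  5  6  7  8  9 10 11
  n  3  3  2  3  4  5  6  7  8  9 10 11
  h  4  4  3  3  3  4  5  6  7  8  9 10
  b  5  5  4  4  4  3  4  5  6  7  8  9
  d  6  6  5  5  5  4  3  4  5  6  7  8
  j  7  7  6  6  6  5  4  4  5  6  7  8
  l  8  8  7  7  7  6  5  5  4  5  6  7
  e  9  9  8  8  8  7  6  6  5  4  5  6
  u 10 10  9  8  9  8  7  7  6  5  4  5
  i 11 11 10  9  9  9  8  8  7  6  5  5
The bottom-right entry gives D[11][11] = 5, so no sequence of fewer than 5 edits works. Backtracking through the table gives one optimal edit sequence (5 edits):
  wvnhbdjleui → svnhbdjleui (sub w→s @1)
  svnhbdjleui → snnhbdjleui (sub v→n @2)
  snnhbdjleui → snuhbdjleui (sub n→u @3)
  snuhbdjleui → snuhbdqleui (sub j→q @7)
  snuhbdqleui → snuhbdqleub (sub i→b @11)
Edit distance = 5.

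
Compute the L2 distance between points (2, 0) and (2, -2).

(Σ|x_i - y_i|^2)^(1/2) = (|2 - 2|^2 + |0 - (-2)|^2)^(1/2)
= (0^2 + 2^2)^(1/2) = (0 + 4)^(1/2) = (4)^(1/2) = 2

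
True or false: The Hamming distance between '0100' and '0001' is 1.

Differing positions: 2, 4. Hamming distance = 2, so the claim that d_H = 1 is false.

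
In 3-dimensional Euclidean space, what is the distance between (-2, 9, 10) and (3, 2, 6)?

√(Σ(x_i - y_i)²) = √((-2 - 3)² + (9 - 2)² + (10 - 6)²)
= √((-5)² + 7² + 4²) = √(25 + 49 + 16) = √90 ≈ 9.4868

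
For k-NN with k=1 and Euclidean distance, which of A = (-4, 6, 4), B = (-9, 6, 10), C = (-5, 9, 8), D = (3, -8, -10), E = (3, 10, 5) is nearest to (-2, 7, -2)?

Distances: d(A) ≈ 6.4031, d(B) ≈ 13.9284, d(C) ≈ 10.6301, d(D) ≈ 17.72, d(E) ≈ 9.1104. Nearest: A = (-4, 6, 4) with distance 6.4031.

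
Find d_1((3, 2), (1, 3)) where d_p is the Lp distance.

Σ|x_i - y_i| = |3 - 1| + |2 - 3| = 2 + 1 = 3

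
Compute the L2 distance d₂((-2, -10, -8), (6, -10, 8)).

√(Σ(x_i - y_i)²) = √((-2 - 6)² + (-10 - (-10))² + (-8 - 8)²)
= √((-8)² + 0² + (-16)²) = √(64 + 0 + 256) = √320 ≈ 17.8885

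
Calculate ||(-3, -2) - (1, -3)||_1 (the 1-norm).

Σ|x_i - y_i| = |-3 - 1| + |-2 - (-3)| = 4 + 1 = 5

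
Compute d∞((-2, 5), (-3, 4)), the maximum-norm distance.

max(|x_i - y_i|) = max(|-2 - (-3)|, |5 - 4|) = max(1, 1) = 1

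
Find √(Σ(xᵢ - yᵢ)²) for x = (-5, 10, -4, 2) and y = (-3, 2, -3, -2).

√(Σ(x_i - y_i)²) = √((-5 - (-3))² + (10 - 2)² + (-4 - (-3))² + (2 - (-2))²)
= √((-2)² + 8² + (-1)² + 4²) = √(4 + 64 + 1 + 16) = √85 ≈ 9.2195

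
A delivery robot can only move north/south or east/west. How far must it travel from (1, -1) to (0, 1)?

Σ|x_i - y_i| = |1 - 0| + |-1 - 1| = 1 + 2 = 3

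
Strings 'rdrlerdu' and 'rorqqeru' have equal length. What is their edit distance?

Let D[i][j] be the edit distance between the first i characters of 'rdrlerdu' and the first j characters of 'rorqqeru', with D[i][0] = i, D[0][j] = j, and D[i][j] = D[i-1][j-1] if the characters match, else 1 + min(D[i-1][j], D[i][j-1], D[i-1][j-1]). Filling the table (rows: prefixes of 'rdrlerdu', columns: prefixes of 'rorqqeru'):
     ε  r  o  r  q  q  e  r  u
  ε  0  1  2  3  4  5  6  7  8
  r  1  0  1  2  3  4  5  6  7
  d  2  1  1  2  3  4  5  6  7
  r  3  2  2  1  2  3  4  5  6
  l  4  3  3  2  2  3  4  5  6
  e  5  4  4  3  3  3  3  4  5
  r  6  5  5  4  4  4  4  3  4
  d  7  6  6  5  5  5  5  4  4
  u  8  7  7  6  6  6  6  5  4
The bottom-right entry gives D[8][8] = 4, so no sequence of fewer than 4 edits works. Backtracking through the table gives one optimal edit sequence (4 edits):
  rdrlerdu → rorlerdu (sub d→o @2)
  rorlerdu → rorqlerdu (ins q @4)
  rorqlerdu → rorqqerdu (sub l→q @5)
  rorqqerdu → rorqqeru (del d @8)
Edit distance = 4.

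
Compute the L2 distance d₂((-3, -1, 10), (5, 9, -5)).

√(Σ(x_i - y_i)²) = √((-3 - 5)² + (-1 - 9)² + (10 - (-5))²)
= √((-8)² + (-10)² + 15²) = √(64 + 100 + 225) = √389 ≈ 19.7231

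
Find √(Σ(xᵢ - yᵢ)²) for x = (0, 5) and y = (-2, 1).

√(Σ(x_i - y_i)²) = √((0 - (-2))² + (5 - 1)²)
= √(2² + 4²) = √(4 + 16) = √20 ≈ 4.4721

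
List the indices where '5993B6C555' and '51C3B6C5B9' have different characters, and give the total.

Differing positions: 2, 3, 9, 10. Hamming distance = 4.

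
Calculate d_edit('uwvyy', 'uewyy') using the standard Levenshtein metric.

Let D[i][j] be the edit distance between the first i characters of 'uwvyy' and the first j characters of 'uewyy', with D[i][0] = i, D[0][j] = j, and D[i][j] = D[i-1][j-1] if the characters match, else 1 + min(D[i-1][j], D[i][j-1], D[i-1][j-1]). Filling the table (rows: prefixes of 'uwvyy', columns: prefixes of 'uewyy'):
     ε  u  e  w  y  y
  ε  0  1  2  3  4  5
  u  1  0  1  2  3  4
  w  2  1  1  1  2  3
  v  3  2  2  2  2  3
  y  4  3  3  3  2  2
  y  5  4  4  4  3  2
The bottom-right entry gives D[5][5] = 2, so no sequence of fewer than 2 edits works. Backtracking through the table gives one optimal edit sequence (2 edits):
  uwvyy → uevyy (sub w→e @2)
  uevyy → uewyy (sub v→w @3)
Edit distance = 2.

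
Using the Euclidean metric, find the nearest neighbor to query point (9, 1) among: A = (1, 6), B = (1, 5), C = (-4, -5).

Distances: d(A) ≈ 9.434, d(B) ≈ 8.9443, d(C) ≈ 14.3178. Nearest: B = (1, 5) with distance 8.9443.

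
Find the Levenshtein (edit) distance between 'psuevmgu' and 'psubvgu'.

Let D[i][j] be the edit distance between the first i characters of 'psuevmgu' and the first j characters of 'psubvgu', with D[i][0] = i, D[0][j] = j, and D[i][j] = D[i-1][j-1] if the characters match, else 1 + min(D[i-1][j], D[i][j-1], D[i-1][j-1]). Filling the table (rows: prefixes of 'psuevmgu', columns: prefixes of 'psubvgu'):
     ε  p  s  u  b  v  g  u
  ε  0  1  2  3  4  5  6  7
  p  1  0  1  2  3  4  5  6
  s  2  1  0  1  2  3  4  5
  u  3  2  1  0  1  2  3  4
  e  4  3  2  1  1  2  3  4
  v  5  4  3  2  2  1  2  3
  m  6  5  4  3  3  2  2  3
  g  7  6  5  4  4  3  2  3
  u  8  7  6  5  5  4  3  2
The bottom-right entry gives D[8][7] = 2, so no sequence of fewer than 2 edits works. Backtracking through the table gives one optimal edit sequence (2 edits):
  psuevmgu → psubvmgu (sub e→b @4)
  psubvmgu → psubvgu (del m @6)
Edit distance = 2.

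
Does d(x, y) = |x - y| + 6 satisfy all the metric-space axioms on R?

No. d fails identity of indiscernibles (specifically d(x,x) = 0): d(-6, -6) = |-6 - (-6)| + 6 = 0 + 6 = 6 ≠ 0.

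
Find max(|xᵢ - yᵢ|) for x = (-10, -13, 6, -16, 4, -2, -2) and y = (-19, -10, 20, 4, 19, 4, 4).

max(|x_i - y_i|) = max(|-10 - (-19)|, |-13 - (-10)|, |6 - 20|, |-16 - 4|, |4 - 19|, |-2 - 4|, |-2 - 4|) = max(9, 3, 14, 20, 15, 6, 6) = 20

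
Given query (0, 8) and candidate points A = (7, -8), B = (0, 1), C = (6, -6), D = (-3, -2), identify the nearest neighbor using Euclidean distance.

Distances: d(A) ≈ 17.4642, d(B) = 7, d(C) ≈ 15.2315, d(D) ≈ 10.4403. Nearest: B = (0, 1) with distance 7.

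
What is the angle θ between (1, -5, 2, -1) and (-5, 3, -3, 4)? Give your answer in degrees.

With u = (1, -5, 2, -1), v = (-5, 3, -3, 4):
u·v = 1·(-5) + (-5)·3 + 2·(-3) + (-1)·4 = (-5) + (-15) + (-6) + (-4) = -30.
|u| = √(1² + (-5)² + 2² + (-1)²) = √31, |v| = √((-5)² + 3² + (-3)² + 4²) = √59, so |u||v| = √(31·59) = √1829.
cos θ = (u·v)/(|u||v|) = -30/√1829 ≈ -0.701479
θ = arccos(-0.701479) ≈ 134.55°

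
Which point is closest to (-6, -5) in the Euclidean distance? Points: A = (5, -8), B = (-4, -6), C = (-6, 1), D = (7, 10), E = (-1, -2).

Distances: d(A) ≈ 11.4018, d(B) ≈ 2.2361, d(C) = 6, d(D) ≈ 19.8494, d(E) ≈ 5.831. Nearest: B = (-4, -6) with distance 2.2361.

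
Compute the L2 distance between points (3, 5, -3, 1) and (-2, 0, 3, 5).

(Σ|x_i - y_i|^2)^(1/2) = (|3 - (-2)|^2 + |5 - 0|^2 + |-3 - 3|^2 + |1 - 5|^2)^(1/2)
= (5^2 + 5^2 + 6^2 + 4^2)^(1/2) = (25 + 25 + 36 + 16)^(1/2) = (102)^(1/2) ≈ 10.0995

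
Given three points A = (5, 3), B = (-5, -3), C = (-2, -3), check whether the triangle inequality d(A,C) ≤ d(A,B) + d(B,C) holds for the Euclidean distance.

d(A,B) = √(10² + 6²) = √136 ≈ 11.6619, d(B,C) = √(3² + 0²) = √9 = 3, d(A,C) = √(7² + 6²) = √85 ≈ 9.2195.
d(A,C) ≈ 9.2195 ≤ 11.6619 + 3 = 14.6619. Triangle inequality is satisfied.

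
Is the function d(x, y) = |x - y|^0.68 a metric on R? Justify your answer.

Yes. With 0 < p = 0.68 ≤ 1, d(x,y) = |x-y|^0.68 is a metric on R. Non-negativity and symmetry are immediate; |x-y|^0.68 = 0 ⟺ |x-y| = 0 ⟺ x = y. For the triangle inequality, the function t ↦ t^0.68 is subadditive on [0,∞) when p ≤ 1, so |x-z|^0.68 ≤ (|x-y| + |y-z|)^0.68 ≤ |x-y|^0.68 + |y-z|^0.68.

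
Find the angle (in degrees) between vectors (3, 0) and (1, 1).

With u = (3, 0), v = (1, 1):
u·v = 3·1 + 0·1 = 3 + 0 = 3.
|u| = √(3² + 0²) = √9, |v| = √(1² + 1²) = √2, so |u||v| = √(9·2) = √18.
cos θ = (u·v)/(|u||v|) = 3/√18 ≈ 0.707107
θ = arccos(0.707107) ≈ 45°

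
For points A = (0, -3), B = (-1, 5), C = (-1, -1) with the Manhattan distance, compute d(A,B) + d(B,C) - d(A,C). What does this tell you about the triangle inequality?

d(A,B) = 1 + 8 = 9, d(B,C) = 0 + 6 = 6, d(A,C) = 1 + 2 = 3.
d(A,B) + d(B,C) - d(A,C) = 9 + 6 - 3 = 15 - 3 = 12. This is ≥ 0, so the triangle inequality holds for these points.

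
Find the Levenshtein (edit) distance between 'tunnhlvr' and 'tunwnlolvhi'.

Let D[i][j] be the edit distance between the first i characters of 'tunnhlvr' and the first j characters of 'tunwnlolvhi', with D[i][0] = i, D[0][j] = j, and D[i][j] = D[i-1][j-1] if the characters match, else 1 + min(D[i-1][j], D[i][j-1], D[i-1][j-1]). Filling the table (rows: prefixes of 'tunnhlvr', columns: prefixes of 'tunwnlolvhi'):
     ε  t  u  n  w  n  l  o  l  v  h  i
  ε  0  1  2  3  4  5  6  7  8  9 10 11
  t  1  0  1  2  3  4  5  6  7  8  9 10
  u  2  1  0  1  2  3  4  5  6  7  8  9
  n  3  2  1  0  1  2  3  4  5  6  7  8
  n  4  3  2  1  1  1  2  3  4  5  6  7
  h  5  4  3  2  2  2  2  3  4  5  5  6
  l  6  5  4  3  3  3  2  3  3  4  5  6
  v  7  6  5  4  4  4  3  3  4  3  4  5
  r  8  7  6  5  5  5  4  4  4  4  4  5
The bottom-right entry gives D[8][11] = 5, so no sequence of fewer than 5 edits works. Backtracking through the table gives one optimal edit sequence (5 edits):
  tunnhlvr → tunwnhlvr (ins w @4)
  tunwnhlvr → tunwnlhlvr (ins l @6)
  tunwnlhlvr → tunwnlolvr (sub h→o @7)
  tunwnlolvr → tunwnlolvhr (ins h @10)
  tunwnlolvhr → tunwnlolvhi (sub r→i @11)
Edit distance = 5.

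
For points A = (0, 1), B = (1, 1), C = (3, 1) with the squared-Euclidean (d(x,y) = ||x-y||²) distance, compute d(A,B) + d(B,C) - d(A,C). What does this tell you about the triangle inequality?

d(A,B) = 1² + 0² = 1, d(B,C) = 2² + 0² = 4, d(A,C) = 3² + 0² = 9.
d(A,B) + d(B,C) - d(A,C) = 1 + 4 - 9 = 5 - 9 = -4. This is < 0, so the triangle inequality FAILS for these points (squared-Euclidean is not a metric).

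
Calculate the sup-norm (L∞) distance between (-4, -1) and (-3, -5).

max(|x_i - y_i|) = max(|-4 - (-3)|, |-1 - (-5)|) = max(1, 4) = 4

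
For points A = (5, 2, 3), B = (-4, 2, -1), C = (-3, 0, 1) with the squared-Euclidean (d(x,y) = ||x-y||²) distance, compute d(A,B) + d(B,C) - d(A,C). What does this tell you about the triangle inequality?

d(A,B) = 9² + 0² + 4² = 97, d(B,C) = 1² + 2² + 2² = 9, d(A,C) = 8² + 2² + 2² = 72.
d(A,B) + d(B,C) - d(A,C) = 97 + 9 - 72 = 106 - 72 = 34. This is ≥ 0, so the triangle inequality holds for these points.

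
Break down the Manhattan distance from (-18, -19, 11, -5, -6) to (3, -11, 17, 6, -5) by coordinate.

Σ|x_i - y_i| = |-18 - 3| + |-19 - (-11)| + |11 - 17| + |-5 - 6| + |-6 - (-5)| = 21 + 8 + 6 + 11 + 1 = 47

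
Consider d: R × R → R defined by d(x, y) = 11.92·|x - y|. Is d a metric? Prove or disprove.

Yes. Since |x - y| is a metric on R and 11.92 > 0, the positive scalar multiple 11.92·|x - y| is also a metric: scaling by a positive constant preserves non-negativity, identity (d=0 ⟺ |x-y|=0 ⟺ x=y), symmetry, and the triangle inequality.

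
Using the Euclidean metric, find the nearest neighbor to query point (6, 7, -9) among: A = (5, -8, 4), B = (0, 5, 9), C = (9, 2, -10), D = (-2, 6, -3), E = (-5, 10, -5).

Distances: d(A) ≈ 19.8746, d(B) ≈ 19.0788, d(C) ≈ 5.9161, d(D) ≈ 10.0499, d(E) ≈ 12.083. Nearest: C = (9, 2, -10) with distance 5.9161.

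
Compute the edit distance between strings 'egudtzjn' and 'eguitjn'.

Let D[i][j] be the edit distance between the first i characters of 'egudtzjn' and the first j characters of 'eguitjn', with D[i][0] = i, D[0][j] = j, and D[i][j] = D[i-1][j-1] if the characters match, else 1 + min(D[i-1][j], D[i][j-1], D[i-1][j-1]). Filling the table (rows: prefixes of 'egudtzjn', columns: prefixes of 'eguitjn'):
     ε  e  g  u  i  t  j  n
  ε  0  1  2  3  4  5  6  7
  e  1  0  1  2  3  4  5  6
  g  2  1  0  1  2  3  4  5
  u  3  2  1  0  1  2  3  4
  d  4  3  2  1  1  2  3  4
  t  5  4  3  2  2  1  2  3
  z  6  5  4  3  3  2  2  3
  j  7  6  5  4  4  3  2  3
  n  8  7  6  5  5  4  3  2
The bottom-right entry gives D[8][7] = 2, so no sequence of fewer than 2 edits works. Backtracking through the table gives one optimal edit sequence (2 edits):
  egudtzjn → eguitzjn (sub d→i @4)
  eguitzjn → eguitjn (del z @6)
Edit distance = 2.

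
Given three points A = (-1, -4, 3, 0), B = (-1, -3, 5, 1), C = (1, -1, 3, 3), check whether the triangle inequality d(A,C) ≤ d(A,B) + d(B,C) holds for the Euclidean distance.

d(A,B) = √(0² + 1² + 2² + 1²) = √6 ≈ 2.4495, d(B,C) = √(2² + 2² + 2² + 2²) = √16 = 4, d(A,C) = √(2² + 3² + 0² + 3²) = √22 ≈ 4.6904.
d(A,C) ≈ 4.6904 ≤ 2.4495 + 4 = 6.4495. Triangle inequality is satisfied.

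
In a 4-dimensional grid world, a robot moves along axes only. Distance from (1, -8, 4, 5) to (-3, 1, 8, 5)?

Σ|x_i - y_i| = |1 - (-3)| + |-8 - 1| + |4 - 8| + |5 - 5| = 4 + 9 + 4 + 0 = 17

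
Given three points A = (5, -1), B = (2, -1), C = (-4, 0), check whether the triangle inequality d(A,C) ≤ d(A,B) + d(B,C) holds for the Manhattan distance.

d(A,B) = 3 + 0 = 3, d(B,C) = 6 + 1 = 7, d(A,C) = 9 + 1 = 10.
d(A,C) = 10 ≤ 3 + 7 = 10. Triangle inequality is satisfied.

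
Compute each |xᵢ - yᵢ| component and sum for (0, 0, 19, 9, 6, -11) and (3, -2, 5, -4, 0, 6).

Σ|x_i - y_i| = |0 - 3| + |0 - (-2)| + |19 - 5| + |9 - (-4)| + |6 - 0| + |-11 - 6| = 3 + 2 + 14 + 13 + 6 + 17 = 55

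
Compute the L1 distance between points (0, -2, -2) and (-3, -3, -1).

Σ|x_i - y_i| = |0 - (-3)| + |-2 - (-3)| + |-2 - (-1)| = 3 + 1 + 1 = 5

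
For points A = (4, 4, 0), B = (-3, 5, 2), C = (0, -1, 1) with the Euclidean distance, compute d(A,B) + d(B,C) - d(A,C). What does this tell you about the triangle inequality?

d(A,B) = √(7² + 1² + 2²) = √54 ≈ 7.3485, d(B,C) = √(3² + 6² + 1²) = √46 ≈ 6.7823, d(A,C) = √(4² + 5² + 1²) = √42 ≈ 6.4807.
d(A,B) + d(B,C) - d(A,C) = 7.3485 + 6.7823 - 6.4807 = 14.1308 - 6.4807 = 7.6501 (to 4 decimal places). This is ≥ 0, so the triangle inequality holds for these points.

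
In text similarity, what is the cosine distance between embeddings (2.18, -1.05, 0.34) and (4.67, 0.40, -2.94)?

With u = (2.18, -1.05, 0.34), v = (4.67, 0.40, -2.94):
u·v = 2.18·4.67 + (-1.05)·0.4 + 0.34·(-2.94) = 10.1806 + (-0.42) + (-0.9996) = 8.761.
|u| = √(2.18² + (-1.05)² + 0.34²) = √(4.7524 + 1.1025 + 0.1156) = √5.9705, |v| = √(4.67² + 0.4² + (-2.94)²) = √(21.8089 + 0.16 + 8.6436) = √30.6125.
cos θ = (u·v)/(|u||v|) = 8.761/(√5.9705·√30.6125) ≈ 0.648
Cosine distance = 1 - cos θ ≈ 1 - 0.648 = 0.352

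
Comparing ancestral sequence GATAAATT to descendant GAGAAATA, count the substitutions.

Differing positions: 3, 8. Hamming distance = 2.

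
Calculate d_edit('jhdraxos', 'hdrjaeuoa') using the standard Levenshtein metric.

Let D[i][j] be the edit distance between the first i characters of 'jhdraxos' and the first j characters of 'hdrjaeuoa', with D[i][0] = i, D[0][j] = j, and D[i][j] = D[i-1][j-1] if the characters match, else 1 + min(D[i-1][j], D[i][j-1], D[i-1][j-1]). Filling the table (rows: prefixes of 'jhdraxos', columns: prefixes of 'hdrjaeuoa'):
     ε  h  d  r  j  a  e  u  o  a
  ε  0  1  2  3  4  5  6  7  8  9
  j  1  1  2  3  3  4  5  6  7  8
  h  2  1  2  3  4  4  5  6  7  8
  d  3  2  1  2  3  4  5  6  7  8
  r  4  3  2  1  2  3  4  5  6  7
  a  5  4  3  2  2  2  3  4  5  6
  x  6  5  4  3  3  3  3  4  5  6
  o  7  6  5  4  4  4  4  4  4  5
  s  8  7  6  5  5  5  5  5  5  5
The bottom-right entry gives D[8][9] = 5, so no sequence of fewer than 5 edits works. Backtracking through the table gives one optimal edit sequence (5 edits):
  jhdraxos → hdraxos (del j @1)
  hdraxos → hdrjaxos (ins j @4)
  hdrjaxos → hdrjaexos (ins e @6)
  hdrjaexos → hdrjaeuos (sub x→u @7)
  hdrjaeuos → hdrjaeuoa (sub s→a @9)
Edit distance = 5.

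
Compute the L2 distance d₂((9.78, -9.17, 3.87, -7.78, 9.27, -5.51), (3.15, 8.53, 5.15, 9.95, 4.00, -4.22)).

√(Σ(x_i - y_i)²) = √((9.78 - 3.15)² + (-9.17 - 8.53)² + (3.87 - 5.15)² + (-7.78 - 9.95)² + (9.27 - 4)² + (-5.51 - (-4.22))²)
= √(6.63² + (-17.7)² + (-1.28)² + (-17.73)² + 5.27² + (-1.29)²) = √(43.9569 + 313.29 + 1.6384 + 314.3529 + 27.7729 + 1.6641) = √702.6752 ≈ 26.508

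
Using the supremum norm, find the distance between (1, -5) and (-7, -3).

max(|x_i - y_i|) = max(|1 - (-7)|, |-5 - (-3)|) = max(8, 2) = 8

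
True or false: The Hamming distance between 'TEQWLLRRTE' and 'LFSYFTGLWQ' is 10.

Differing positions: 1, 2, 3, 4, 5, 6, 7, 8, 9, 10. Hamming distance = 10, so the claim is true.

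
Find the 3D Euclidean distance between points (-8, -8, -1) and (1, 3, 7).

√(Σ(x_i - y_i)²) = √((-8 - 1)² + (-8 - 3)² + (-1 - 7)²)
= √((-9)² + (-11)² + (-8)²) = √(81 + 121 + 64) = √266 ≈ 16.3095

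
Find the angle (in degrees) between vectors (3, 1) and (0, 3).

With u = (3, 1), v = (0, 3):
u·v = 3·0 + 1·3 = 0 + 3 = 3.
|u| = √(3² + 1²) = √10, |v| = √(0² + 3²) = √9, so |u||v| = √(10·9) = √90.
cos θ = (u·v)/(|u||v|) = 3/√90 ≈ 0.316228
θ = arccos(0.316228) ≈ 71.57°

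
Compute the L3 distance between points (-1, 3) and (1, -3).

(Σ|x_i - y_i|^3)^(1/3) = (|-1 - 1|^3 + |3 - (-3)|^3)^(1/3)
= (2^3 + 6^3)^(1/3) = (8 + 216)^(1/3) = (224)^(1/3) ≈ 6.0732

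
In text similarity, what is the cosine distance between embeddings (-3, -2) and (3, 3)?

With u = (-3, -2), v = (3, 3):
u·v = (-3)·3 + (-2)·3 = (-9) + (-6) = -15.
|u| = √((-3)² + (-2)²) = √13, |v| = √(3² + 3²) = √18, so |u||v| = √(13·18) = √234.
cos θ = (u·v)/(|u||v|) = -15/√234 ≈ -0.9806
Cosine distance = 1 - cos θ ≈ 1 - (-0.9806) = 1.9806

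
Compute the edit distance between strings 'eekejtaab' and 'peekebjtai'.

Let D[i][j] be the edit distance between the first i characters of 'eekejtaab' and the first j characters of 'peekebjtai', with D[i][0] = i, D[0][j] = j, and D[i][j] = D[i-1][j-1] if the characters match, else 1 + min(D[i-1][j], D[i][j-1], D[i-1][j-1]). Filling the table (rows: prefixes of 'eekejtaab', columns: prefixes of 'peekebjtai'):
     ε  p  e  e  k  e  b  j  t  a  i
  ε  0  1  2  3  4  5  6  7  8  9 10
  e  1  1  1  2  3  4  5  6  7  8  9
  e  2  2  1  1  2  3  4  5  6  7  8
  k  3  3  2  2  1  2  3  4  5  6  7
  e  4  4  3  2  2  1  2  3  4  5  6
  j  5  5  4  3  3  2  2  2  3  4  5
  t  6  6  5  4  4  3  3  3  2  3  4
  a  7  7  6  5  5  4  4  4  3  2  3
  a  8  8  7  6  6  5  5  5  4  3  3
  b  9  9  8  7  7  6  5  6  5  4  4
The bottom-right entry gives D[9][10] = 4, so no sequence of fewer than 4 edits works. Backtracking through the table gives one optimal edit sequence (4 edits):
  eekejtaab → peekejtaab (ins p @1)
  peekejtaab → peekebjtaab (ins b @6)
  peekebjtaab → peekebjtab (del a @9)
  peekebjtab → peekebjtai (sub b→i @10)
Edit distance = 4.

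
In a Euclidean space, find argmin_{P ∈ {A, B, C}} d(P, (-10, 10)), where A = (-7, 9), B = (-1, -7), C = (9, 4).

Distances: d(A) ≈ 3.1623, d(B) ≈ 19.2354, d(C) ≈ 19.9249. Nearest: A = (-7, 9) with distance 3.1623.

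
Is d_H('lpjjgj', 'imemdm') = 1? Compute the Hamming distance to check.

Differing positions: 1, 2, 3, 4, 5, 6. Hamming distance = 6, so the claim that d_H = 1 is false.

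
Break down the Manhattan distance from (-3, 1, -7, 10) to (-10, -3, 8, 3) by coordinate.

Σ|x_i - y_i| = |-3 - (-10)| + |1 - (-3)| + |-7 - 8| + |10 - 3| = 7 + 4 + 15 + 7 = 33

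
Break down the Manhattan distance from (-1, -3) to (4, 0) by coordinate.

Σ|x_i - y_i| = |-1 - 4| + |-3 - 0| = 5 + 3 = 8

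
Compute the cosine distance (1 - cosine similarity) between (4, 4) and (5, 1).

With u = (4, 4), v = (5, 1):
u·v = 4·5 + 4·1 = 20 + 4 = 24.
|u| = √(4² + 4²) = √32, |v| = √(5² + 1²) = √26, so |u||v| = √(32·26) = √832.
cos θ = (u·v)/(|u||v|) = 24/√832 ≈ 0.8321
Cosine distance = 1 - cos θ ≈ 1 - 0.8321 = 0.1679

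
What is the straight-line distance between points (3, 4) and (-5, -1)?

√(Σ(x_i - y_i)²) = √((3 - (-5))² + (4 - (-1))²)
= √(8² + 5²) = √(64 + 25) = √89 ≈ 9.434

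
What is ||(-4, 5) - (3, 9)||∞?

max(|x_i - y_i|) = max(|-4 - 3|, |5 - 9|) = max(7, 4) = 7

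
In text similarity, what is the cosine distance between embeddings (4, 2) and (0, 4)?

With u = (4, 2), v = (0, 4):
u·v = 4·0 + 2·4 = 0 + 8 = 8.
|u| = √(4² + 2²) = √20, |v| = √(0² + 4²) = √16, so |u||v| = √(20·16) = √320.
cos θ = (u·v)/(|u||v|) = 8/√320 ≈ 0.4472
Cosine distance = 1 - cos θ ≈ 1 - 0.4472 = 0.5528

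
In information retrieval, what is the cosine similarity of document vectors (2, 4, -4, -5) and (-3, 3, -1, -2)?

With u = (2, 4, -4, -5), v = (-3, 3, -1, -2):
u·v = 2·(-3) + 4·3 + (-4)·(-1) + (-5)·(-2) = (-6) + 12 + 4 + 10 = 20.
|u| = √(2² + 4² + (-4)² + (-5)²) = √61, |v| = √((-3)² + 3² + (-1)² + (-2)²) = √23, so |u||v| = √(61·23) = √1403.
cos θ = (u·v)/(|u||v|) = 20/√1403 ≈ 0.534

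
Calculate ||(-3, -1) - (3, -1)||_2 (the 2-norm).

(Σ|x_i - y_i|^2)^(1/2) = (|-3 - 3|^2 + |-1 - (-1)|^2)^(1/2)
= (6^2 + 0^2)^(1/2) = (36 + 0)^(1/2) = (36)^(1/2) = 6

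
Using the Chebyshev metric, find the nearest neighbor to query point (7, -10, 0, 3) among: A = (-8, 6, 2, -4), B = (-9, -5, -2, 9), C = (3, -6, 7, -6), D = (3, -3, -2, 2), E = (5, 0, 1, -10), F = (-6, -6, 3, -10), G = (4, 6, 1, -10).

Distances: d(A) = 16, d(B) = 16, d(C) = 9, d(D) = 7, d(E) = 13, d(F) = 13, d(G) = 16. Nearest: D = (3, -3, -2, 2) with distance 7.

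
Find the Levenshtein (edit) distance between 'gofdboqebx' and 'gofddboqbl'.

Let D[i][j] be the edit distance between the first i characters of 'gofdboqebx' and the first j characters of 'gofddboqbl', with D[i][0] = i, D[0][j] = j, and D[i][j] = D[i-1][j-1] if the characters match, else 1 + min(D[i-1][j], D[i][j-1], D[i-1][j-1]). Filling the table (rows: prefixes of 'gofdboqebx', columns: prefixes of 'gofddboqbl'):
     ε  g  o  f  d  d  b  o  q  b  l
  ε  0  1  2  3  4  5  6  7  8  9 10
  g  1  0  1  2  3  4  5  6  7  8  9
  o  2  1  0  1  2  3  4  5  6  7  8
  f  3  2  1  0  1  2  3  4  5  6  7
  d  4  3  2  1  0  1  2  3  4  5  6
  b  5  4  3  2  1  1  1  2  3  4  5
  o  6  5  4  3  2  2  2  1  2  3  4
  q  7  6  5  4  3  3  3  2  1  2  3
  e  8  7  6  5  4  4  4  3  2  2  3
  b  9  8  7  6  5  5  4  4  3  2  3
  x 10  9  8  7  6  6  5  5  4  3  3
The bottom-right entry gives D[10][10] = 3, so no sequence of fewer than 3 edits works. Backtracking through the table gives one optimal edit sequence (3 edits):
  gofdboqebx → gofddboqebx (ins d @4)
  gofddboqebx → gofddboqbx (del e @9)
  gofddboqbx → gofddboqbl (sub x→l @10)
Edit distance = 3.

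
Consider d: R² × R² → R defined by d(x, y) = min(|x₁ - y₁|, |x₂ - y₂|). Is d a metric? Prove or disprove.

No. d fails identity of indiscernibles: take x = (-3, 0) and y = (-3, 7). Then d(x,y) = min(|-3 - (-3)|, |0 - 7|) = min(0, 7) = 0, yet x ≠ y.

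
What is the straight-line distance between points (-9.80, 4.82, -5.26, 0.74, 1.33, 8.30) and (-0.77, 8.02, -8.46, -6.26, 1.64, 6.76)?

√(Σ(x_i - y_i)²) = √((-9.8 - (-0.77))² + (4.82 - 8.02)² + (-5.26 - (-8.46))² + (0.74 - (-6.26))² + (1.33 - 1.64)² + (8.3 - 6.76)²)
= √((-9.03)² + (-3.2)² + 3.2² + 7² + (-0.31)² + 1.54²) = √(81.5409 + 10.24 + 10.24 + 49 + 0.0961 + 2.3716) = √153.4886 ≈ 12.3891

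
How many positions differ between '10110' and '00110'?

Differing positions: 1. Hamming distance = 1.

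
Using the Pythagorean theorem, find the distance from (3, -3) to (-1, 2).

√(Σ(x_i - y_i)²) = √((3 - (-1))² + (-3 - 2)²)
= √(4² + (-5)²) = √(16 + 25) = √41 ≈ 6.4031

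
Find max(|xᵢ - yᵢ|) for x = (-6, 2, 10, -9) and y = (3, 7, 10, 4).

max(|x_i - y_i|) = max(|-6 - 3|, |2 - 7|, |10 - 10|, |-9 - 4|) = max(9, 5, 0, 13) = 13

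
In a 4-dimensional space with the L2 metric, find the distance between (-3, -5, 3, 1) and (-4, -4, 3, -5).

(Σ|x_i - y_i|^2)^(1/2) = (|-3 - (-4)|^2 + |-5 - (-4)|^2 + |3 - 3|^2 + |1 - (-5)|^2)^(1/2)
= (1^2 + 1^2 + 0^2 + 6^2)^(1/2) = (1 + 1 + 0 + 36)^(1/2) = (38)^(1/2) ≈ 6.1644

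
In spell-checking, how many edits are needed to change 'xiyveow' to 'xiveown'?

Let D[i][j] be the edit distance between the first i characters of 'xiyveow' and the first j characters of 'xiveown', with D[i][0] = i, D[0][j] = j, and D[i][j] = D[i-1][j-1] if the characters match, else 1 + min(D[i-1][j], D[i][j-1], D[i-1][j-1]). Filling the table (rows: prefixes of 'xiyveow', columns: prefixes of 'xiveown'):
     ε  x  i  v  e  o  w  n
  ε  0  1  2  3  4  5  6  7
  x  1  0  1  2  3  4  5  6
  i  2  1  0  1  2  3  4  5
  y  3  2  1  1  2  3  4  5
  v  4  3  2  1  2  3  4  5
  e  5  4  3  2  1  2  3  4
  o  6  5  4  3  2  1  2  3
  w  7  6  5  4  3  2  1  2
The bottom-right entry gives D[7][7] = 2, so no sequence of fewer than 2 edits works. Backtracking through the table gives one optimal edit sequence (2 edits):
  xiyveow → xiveow (del y @3)
  xiveow → xiveown (ins n @7)
Edit distance = 2.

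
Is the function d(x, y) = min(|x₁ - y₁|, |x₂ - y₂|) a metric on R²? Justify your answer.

No. d fails identity of indiscernibles: take x = (4, 0) and y = (4, 5). Then d(x,y) = min(|4 - 4|, |0 - 5|) = min(0, 5) = 0, yet x ≠ y.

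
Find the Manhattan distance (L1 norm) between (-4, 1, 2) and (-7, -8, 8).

Σ|x_i - y_i| = |-4 - (-7)| + |1 - (-8)| + |2 - 8| = 3 + 9 + 6 = 18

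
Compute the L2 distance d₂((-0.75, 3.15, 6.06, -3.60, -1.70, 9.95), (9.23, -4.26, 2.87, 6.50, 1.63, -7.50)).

√(Σ(x_i - y_i)²) = √((-0.75 - 9.23)² + (3.15 - (-4.26))² + (6.06 - 2.87)² + (-3.6 - 6.5)² + (-1.7 - 1.63)² + (9.95 - (-7.5))²)
= √((-9.98)² + 7.41² + 3.19² + (-10.1)² + (-3.33)² + 17.45²) = √(99.6004 + 54.9081 + 10.1761 + 102.01 + 11.0889 + 304.5025) = √582.286 ≈ 24.1306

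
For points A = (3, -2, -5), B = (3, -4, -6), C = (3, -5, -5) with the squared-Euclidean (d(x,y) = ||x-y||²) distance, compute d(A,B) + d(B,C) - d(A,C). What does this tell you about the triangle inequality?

d(A,B) = 0² + 2² + 1² = 5, d(B,C) = 0² + 1² + 1² = 2, d(A,C) = 0² + 3² + 0² = 9.
d(A,B) + d(B,C) - d(A,C) = 5 + 2 - 9 = 7 - 9 = -2. This is < 0, so the triangle inequality FAILS for these points (squared-Euclidean is not a metric).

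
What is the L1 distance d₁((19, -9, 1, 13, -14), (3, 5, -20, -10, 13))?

Σ|x_i - y_i| = |19 - 3| + |-9 - 5| + |1 - (-20)| + |13 - (-10)| + |-14 - 13| = 16 + 14 + 21 + 23 + 27 = 101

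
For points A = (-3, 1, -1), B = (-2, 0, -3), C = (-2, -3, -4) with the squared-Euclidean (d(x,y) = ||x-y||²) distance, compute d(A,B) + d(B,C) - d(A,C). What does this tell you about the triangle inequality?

d(A,B) = 1² + 1² + 2² = 6, d(B,C) = 0² + 3² + 1² = 10, d(A,C) = 1² + 4² + 3² = 26.
d(A,B) + d(B,C) - d(A,C) = 6 + 10 - 26 = 16 - 26 = -10. This is < 0, so the triangle inequality FAILS for these points (squared-Euclidean is not a metric).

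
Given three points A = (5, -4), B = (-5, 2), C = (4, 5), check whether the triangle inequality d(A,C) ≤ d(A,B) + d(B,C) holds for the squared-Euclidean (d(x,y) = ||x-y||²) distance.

d(A,B) = 10² + 6² = 136, d(B,C) = 9² + 3² = 90, d(A,C) = 1² + 9² = 82.
d(A,C) = 82 ≤ 136 + 90 = 226. Triangle inequality is satisfied.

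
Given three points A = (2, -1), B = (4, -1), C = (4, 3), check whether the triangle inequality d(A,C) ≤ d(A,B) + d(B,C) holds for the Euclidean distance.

d(A,B) = √(2² + 0²) = √4 = 2, d(B,C) = √(0² + 4²) = √16 = 4, d(A,C) = √(2² + 4²) = √20 ≈ 4.4721.
d(A,C) ≈ 4.4721 ≤ 2 + 4 = 6. Triangle inequality is satisfied.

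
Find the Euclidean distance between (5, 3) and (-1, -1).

√(Σ(x_i - y_i)²) = √((5 - (-1))² + (3 - (-1))²)
= √(6² + 4²) = √(36 + 16) = √52 ≈ 7.2111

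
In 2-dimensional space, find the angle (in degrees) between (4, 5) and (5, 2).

With u = (4, 5), v = (5, 2):
u·v = 4·5 + 5·2 = 20 + 10 = 30.
|u| = √(4² + 5²) = √41, |v| = √(5² + 2²) = √29, so |u||v| = √(41·29) = √1189.
cos θ = (u·v)/(|u||v|) = 30/√1189 ≈ 0.870022
θ = arccos(0.870022) ≈ 29.54°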